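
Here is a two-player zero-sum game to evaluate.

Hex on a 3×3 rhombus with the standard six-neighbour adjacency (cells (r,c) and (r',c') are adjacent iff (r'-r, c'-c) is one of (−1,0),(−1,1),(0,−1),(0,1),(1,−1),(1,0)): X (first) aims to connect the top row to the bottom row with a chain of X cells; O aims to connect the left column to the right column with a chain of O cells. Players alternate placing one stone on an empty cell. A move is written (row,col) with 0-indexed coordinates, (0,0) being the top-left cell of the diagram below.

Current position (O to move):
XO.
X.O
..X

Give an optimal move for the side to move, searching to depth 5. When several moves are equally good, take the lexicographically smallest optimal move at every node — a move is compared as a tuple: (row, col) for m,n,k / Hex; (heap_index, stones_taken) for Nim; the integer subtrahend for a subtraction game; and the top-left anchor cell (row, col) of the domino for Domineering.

O's best at [XO./X.O/..X]: (2,0)

ply 1, O at XO./X.O/..X | (0,2)=-1→XOO/X.O/..X; (1,1)=-1→XO./XOO/..X; (2,0)=+1→XO./X.O/O.X*; (2,1)=-1→XO./X.O/.OX
ply 2, X at XO./X.O/O.X | (0,2)=-1→XOX/X.O/O.X*; (1,1)=-1→XO./XXO/O.X; (2,1)=-1→XO./X.O/OXX
ply 3, O at XOX/X.O/O.X | (1,1)=+1→XOX/XOO/O.X*; (2,1)=+1→XOX/X.O/OOX
ply 4: XOX/XOO/O.X is terminal -1 (X); from XO./X.O/..X depth 5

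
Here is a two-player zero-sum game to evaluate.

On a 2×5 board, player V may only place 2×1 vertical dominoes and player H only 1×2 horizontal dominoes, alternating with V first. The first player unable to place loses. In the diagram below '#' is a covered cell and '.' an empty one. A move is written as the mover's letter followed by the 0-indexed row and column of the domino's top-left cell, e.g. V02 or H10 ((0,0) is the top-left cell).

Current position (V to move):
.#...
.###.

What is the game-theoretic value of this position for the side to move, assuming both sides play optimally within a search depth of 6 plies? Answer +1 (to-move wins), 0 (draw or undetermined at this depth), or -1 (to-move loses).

value(.#.../.###., V) = +1

p1 V@[.#.../.###.]: V00[##.../####.]-1 V04[.#..#/.####]+1*
p2 H@[.#..#/.####]: H02[.####/.####]-1*
p3 V@[.####/.####]: V00[#####/#####]+1*
p4 H@[#####/#####] terminal -1; root [.#.../.###.] d6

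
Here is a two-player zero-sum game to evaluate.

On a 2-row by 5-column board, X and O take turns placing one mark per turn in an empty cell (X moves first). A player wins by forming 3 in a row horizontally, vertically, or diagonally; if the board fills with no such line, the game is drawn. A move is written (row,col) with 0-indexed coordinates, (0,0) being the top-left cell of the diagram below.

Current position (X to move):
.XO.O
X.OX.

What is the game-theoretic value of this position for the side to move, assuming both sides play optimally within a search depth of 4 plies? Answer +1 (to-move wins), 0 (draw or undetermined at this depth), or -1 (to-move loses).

value(.XO.O/X.OX., X) = 0

ply 1, X at .XO.O/X.OX. | (0,0)=-1→XXO.O/X.OX.; (0,3)=+0→.XOXO/X.OX.*; (1,1)=-1→.XO.O/XXOX.; (1,4)=-1→.XO.O/X.OXX
ply 2, O at .XOXO/X.OX. | (0,0)=+0→OXOXO/X.OX.*; (1,1)=+0→.XOXO/XOOX.; (1,4)=+0→.XOXO/X.OXO
ply 3, X at OXOXO/X.OX. | (1,1)=+0→OXOXO/XXOX.*; (1,4)=+0→OXOXO/X.OXX
ply 4, O at OXOXO/XXOX. | (1,4)=+0→OXOXO/XXOXO*
ply 5: OXOXO/XXOXO is terminal +0 (X); from .XO.O/X.OX. depth 4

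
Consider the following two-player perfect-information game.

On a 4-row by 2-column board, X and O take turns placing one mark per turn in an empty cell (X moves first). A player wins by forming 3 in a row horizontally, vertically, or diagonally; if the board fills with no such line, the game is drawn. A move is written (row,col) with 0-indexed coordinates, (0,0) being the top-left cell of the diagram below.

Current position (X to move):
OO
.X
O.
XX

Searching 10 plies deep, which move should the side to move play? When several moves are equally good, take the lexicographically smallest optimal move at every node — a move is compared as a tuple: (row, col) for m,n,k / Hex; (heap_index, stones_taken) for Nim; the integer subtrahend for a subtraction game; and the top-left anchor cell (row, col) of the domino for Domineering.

[OO/.X/O./XX] X move#1: (1,0):+0/OO/XX/O./XX, (2,1):+1/OO/.X/OX/XX*
[OO/.X/OX/XX] end (terminal -1, O#2); searched OO/.X/O./XX to 10

X's best at [OO/.X/O./XX]: (2,1)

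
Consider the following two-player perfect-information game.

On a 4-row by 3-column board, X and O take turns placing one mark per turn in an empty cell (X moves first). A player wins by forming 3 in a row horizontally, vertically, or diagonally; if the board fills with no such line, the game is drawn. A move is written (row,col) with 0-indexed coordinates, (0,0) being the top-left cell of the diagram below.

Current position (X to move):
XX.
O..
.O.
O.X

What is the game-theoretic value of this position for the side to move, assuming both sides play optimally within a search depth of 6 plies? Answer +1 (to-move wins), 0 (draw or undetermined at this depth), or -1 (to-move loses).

value(XX./O../.O./O.X, X) = +1

[XX./O../.O./O.X] X move#1: (0,2):+1/XXX/O../.O./O.X*, (1,1):-1/XX./OX./.O./O.X, (1,2):-1/XX./O.X/.O./O.X, (2,0):-1/XX./O../XO./O.X, (2,2):-1/XX./O../.OX/O.X, (3,1):-1/XX./O../.O./OXX
[XXX/O../.O./O.X] end (terminal -1, O#2); searched XX./O../.O./O.X to 6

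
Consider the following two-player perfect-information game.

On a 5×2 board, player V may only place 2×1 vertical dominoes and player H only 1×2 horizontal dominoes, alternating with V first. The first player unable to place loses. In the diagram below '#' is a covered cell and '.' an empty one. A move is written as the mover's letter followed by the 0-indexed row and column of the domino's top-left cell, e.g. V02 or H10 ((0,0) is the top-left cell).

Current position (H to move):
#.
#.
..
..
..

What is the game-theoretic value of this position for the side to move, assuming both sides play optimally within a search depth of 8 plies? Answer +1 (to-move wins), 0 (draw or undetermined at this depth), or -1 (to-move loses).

p1 H@[#./#./../../..]: H20[#./#./##/../..]-1 H30[#./#./../##/..]+1* H40[#./#./../../##]-1
p2 V@[#./#./../##/..]: V01[##/##/../##/..]-1* V11[#./##/.#/##/..]-1
p3 H@[##/##/../##/..]: H20[##/##/##/##/..]+1* H40[##/##/../##/##]+1
p4 V@[##/##/##/##/..] terminal -1; root [#./#./../../..] d8

value(#./#./../../.., H) = +1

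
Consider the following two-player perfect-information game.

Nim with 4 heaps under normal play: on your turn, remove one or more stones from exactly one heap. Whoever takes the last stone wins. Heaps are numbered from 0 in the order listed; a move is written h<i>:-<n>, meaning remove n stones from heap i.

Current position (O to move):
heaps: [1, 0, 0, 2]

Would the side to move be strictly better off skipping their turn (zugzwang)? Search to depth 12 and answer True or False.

zugzwang((1,0,0,2), O) = False

[(1,0,0,2)] O move#1: h0:-1:-1/(0,0,0,2), h3:-1:+1/(1,0,0,1)*, h3:-2:-1/(1,0,0,0)
[(1,0,0,1)] X move#2: h0:-1:-1/(0,0,0,1)*, h3:-1:-1/(1,0,0,0)
[(0,0,0,1)] O move#3: h3:-1:+1/(0,0,0,0)*
[(0,0,0,0)] end (terminal -1, X#4); searched (1,0,0,2) to 12
pass branch (X moves first from the same position):
  | [(1,0,0,2)] X move#1: h0:-1:-1/(0,0,0,2), h3:-1:+1/(1,0,0,1)*, h3:-2:-1/(1,0,0,0)
  | [(1,0,0,1)] O move#2: h0:-1:-1/(0,0,0,1)*, h3:-1:-1/(1,0,0,0)
  | [(0,0,0,1)] X move#3: h3:-1:+1/(0,0,0,0)*
  | [(0,0,0,0)] end (terminal -1, O#4); searched (1,0,0,2) to 12
O moving scores +1; O passing scores -1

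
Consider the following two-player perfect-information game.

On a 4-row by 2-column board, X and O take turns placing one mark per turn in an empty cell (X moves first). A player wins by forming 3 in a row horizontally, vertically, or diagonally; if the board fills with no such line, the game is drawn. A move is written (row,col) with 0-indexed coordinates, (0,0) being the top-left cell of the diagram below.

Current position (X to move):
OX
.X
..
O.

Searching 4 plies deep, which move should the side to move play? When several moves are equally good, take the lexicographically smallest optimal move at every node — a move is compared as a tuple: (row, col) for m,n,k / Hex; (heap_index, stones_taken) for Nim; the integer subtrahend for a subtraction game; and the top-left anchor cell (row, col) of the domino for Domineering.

X's best at [OX/.X/../O.]: (2,1)

[OX/.X/../O.] X move#1: (1,0):+0/OX/XX/../O., (2,0):+0/OX/.X/X./O., (2,1):+1/OX/.X/.X/O.*, (3,1):+0/OX/.X/../OX
[OX/.X/.X/O.] end (terminal -1, O#2); searched OX/.X/../O. to 4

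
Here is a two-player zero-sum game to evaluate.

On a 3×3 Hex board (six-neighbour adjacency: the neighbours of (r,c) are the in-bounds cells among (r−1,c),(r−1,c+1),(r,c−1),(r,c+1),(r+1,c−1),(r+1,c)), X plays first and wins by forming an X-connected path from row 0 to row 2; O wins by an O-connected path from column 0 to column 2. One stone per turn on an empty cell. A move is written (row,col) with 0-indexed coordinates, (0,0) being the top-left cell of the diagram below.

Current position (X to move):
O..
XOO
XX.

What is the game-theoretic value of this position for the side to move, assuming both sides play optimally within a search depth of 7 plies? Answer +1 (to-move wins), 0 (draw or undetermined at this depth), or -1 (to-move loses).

ply 1, X at O../XOO/XX. | (0,1)=+1→OX./XOO/XX.*; (0,2)=-1→O.X/XOO/XX.; (2,2)=-1→O../XOO/XXX
ply 2: OX./XOO/XX. is terminal -1 (O); from O../XOO/XX. depth 7

value(O../XOO/XX., X) = +1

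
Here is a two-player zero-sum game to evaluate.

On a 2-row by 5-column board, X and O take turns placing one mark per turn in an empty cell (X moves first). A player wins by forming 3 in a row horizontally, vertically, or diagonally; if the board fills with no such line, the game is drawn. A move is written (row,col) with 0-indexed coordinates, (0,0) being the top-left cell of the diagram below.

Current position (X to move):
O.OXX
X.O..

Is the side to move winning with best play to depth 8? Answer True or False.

[O.OXX/X.O..] X move#1: (0,1):-1/OXOXX/X.O..*, (1,1):-1/O.OXX/XXO.., (1,3):-1/O.OXX/X.OX., (1,4):-1/O.OXX/X.O.X
[OXOXX/X.O..] O move#2: (1,1):+0/OXOXX/XOO.., (1,3):+1/OXOXX/X.OO.*, (1,4):+0/OXOXX/X.O.O
[OXOXX/X.OO.] X move#3: (1,1):-1/OXOXX/XXOO.*, (1,4):-1/OXOXX/X.OOX
[OXOXX/XXOO.] O move#4: (1,4):+1/OXOXX/XXOOO*
[OXOXX/XXOOO] end (terminal -1, X#5); searched O.OXX/X.O.. to 8

X winning at [O.OXX/X.O..]: False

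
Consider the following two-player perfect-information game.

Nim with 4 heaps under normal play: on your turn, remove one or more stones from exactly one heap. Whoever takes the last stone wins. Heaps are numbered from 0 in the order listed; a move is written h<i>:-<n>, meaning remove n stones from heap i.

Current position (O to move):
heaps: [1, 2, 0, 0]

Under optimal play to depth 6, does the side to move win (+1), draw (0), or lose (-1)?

[(1,2,0,0)] O move#1: h0:-1:-1/(0,2,0,0), h1:-1:+1/(1,1,0,0)*, h1:-2:-1/(1,0,0,0)
[(1,1,0,0)] X move#2: h0:-1:-1/(0,1,0,0)*, h1:-1:-1/(1,0,0,0)
[(0,1,0,0)] O move#3: h1:-1:+1/(0,0,0,0)*
[(0,0,0,0)] end (terminal -1, X#4); searched (1,2,0,0) to 6

value((1,2,0,0), O) = +1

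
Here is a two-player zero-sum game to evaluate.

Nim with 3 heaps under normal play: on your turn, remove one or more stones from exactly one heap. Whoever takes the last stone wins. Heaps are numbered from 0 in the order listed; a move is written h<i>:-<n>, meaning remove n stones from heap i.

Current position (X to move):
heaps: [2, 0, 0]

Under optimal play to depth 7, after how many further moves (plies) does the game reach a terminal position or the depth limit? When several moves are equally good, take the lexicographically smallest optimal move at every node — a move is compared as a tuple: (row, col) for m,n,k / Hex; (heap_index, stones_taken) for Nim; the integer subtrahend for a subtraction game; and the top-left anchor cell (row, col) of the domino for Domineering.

[(2,0,0)] X move#1: h0:-1:-1/(1,0,0), h0:-2:+1/(0,0,0)*
[(0,0,0)] end (terminal -1, O#2); searched (2,0,0) to 7

PV length from [(2,0,0)]: 1 ply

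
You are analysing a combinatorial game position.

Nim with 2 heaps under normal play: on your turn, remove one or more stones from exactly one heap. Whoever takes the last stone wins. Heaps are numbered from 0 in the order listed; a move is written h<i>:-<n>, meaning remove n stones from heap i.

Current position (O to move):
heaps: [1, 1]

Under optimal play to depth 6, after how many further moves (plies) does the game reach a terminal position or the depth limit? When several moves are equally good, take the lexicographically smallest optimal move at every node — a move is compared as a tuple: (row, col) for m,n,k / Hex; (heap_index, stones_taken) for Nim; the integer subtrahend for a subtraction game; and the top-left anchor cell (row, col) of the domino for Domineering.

PV length from [(1,1)]: 2 plies

ply 1, O at (1,1) | h0:-1=-1→(0,1)*; h1:-1=-1→(1,0)
ply 2, X at (0,1) | h1:-1=+1→(0,0)*
ply 3: (0,0) is terminal -1 (O); from (1,1) depth 6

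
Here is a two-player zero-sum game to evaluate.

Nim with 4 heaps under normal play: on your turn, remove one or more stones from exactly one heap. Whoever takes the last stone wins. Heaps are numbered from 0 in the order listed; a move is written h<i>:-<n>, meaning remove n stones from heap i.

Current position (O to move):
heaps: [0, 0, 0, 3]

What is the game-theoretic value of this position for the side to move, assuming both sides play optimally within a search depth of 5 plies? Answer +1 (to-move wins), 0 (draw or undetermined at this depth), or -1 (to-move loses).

value((0,0,0,3), O) = +1

p1 O@[(0,0,0,3)]: h3:-1[(0,0,0,2)]-1 h3:-2[(0,0,0,1)]-1 h3:-3[(0,0,0,0)]+1*
p2 X@[(0,0,0,0)] terminal -1; root [(0,0,0,3)] d5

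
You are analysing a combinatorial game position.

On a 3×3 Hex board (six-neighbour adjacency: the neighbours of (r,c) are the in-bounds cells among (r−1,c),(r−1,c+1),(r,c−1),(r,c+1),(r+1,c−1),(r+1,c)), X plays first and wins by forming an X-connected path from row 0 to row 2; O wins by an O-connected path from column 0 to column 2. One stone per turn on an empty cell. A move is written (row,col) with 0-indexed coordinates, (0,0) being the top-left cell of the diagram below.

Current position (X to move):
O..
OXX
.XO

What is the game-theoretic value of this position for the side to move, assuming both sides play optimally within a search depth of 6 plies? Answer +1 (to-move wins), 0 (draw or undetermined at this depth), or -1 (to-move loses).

[O../OXX/.XO] X move#1: (0,1):+1/OX./OXX/.XO*, (0,2):+1/O.X/OXX/.XO, (2,0):+1/O../OXX/XXO
[OX./OXX/.XO] end (terminal -1, O#2); searched O../OXX/.XO to 6

value(O../OXX/.XO, X) = +1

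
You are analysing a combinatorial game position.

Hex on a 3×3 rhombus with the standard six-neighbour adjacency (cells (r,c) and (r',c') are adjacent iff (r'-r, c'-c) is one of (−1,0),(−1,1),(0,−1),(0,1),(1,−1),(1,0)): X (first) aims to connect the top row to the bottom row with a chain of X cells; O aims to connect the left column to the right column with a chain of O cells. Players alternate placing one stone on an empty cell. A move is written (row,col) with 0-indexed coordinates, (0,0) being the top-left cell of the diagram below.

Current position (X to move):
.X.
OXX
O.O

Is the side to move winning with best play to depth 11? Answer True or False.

X winning at [.X./OXX/O.O]: True

[.X./OXX/O.O] X move#1: (0,0):-1/XX./OXX/O.O, (0,2):-1/.XX/OXX/O.O, (2,1):+1/.X./OXX/OXO*
[.X./OXX/OXO] end (terminal -1, O#2); searched .X./OXX/O.O to 11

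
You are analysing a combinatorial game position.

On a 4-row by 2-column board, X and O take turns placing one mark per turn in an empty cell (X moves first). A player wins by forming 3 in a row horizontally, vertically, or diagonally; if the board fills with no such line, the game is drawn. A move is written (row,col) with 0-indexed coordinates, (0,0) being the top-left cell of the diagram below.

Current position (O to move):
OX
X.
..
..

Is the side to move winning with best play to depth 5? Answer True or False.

ply 1, O at OX/X./../.. | (1,1)=+0→OX/XO/../..*; (2,0)=+0→OX/X./O./..; (2,1)=+0→OX/X./.O/..; (3,0)=+0→OX/X./../O.; (3,1)=+0→OX/X./../.O
ply 2, X at OX/XO/../.. | (2,0)=+0→OX/XO/X./..*; (2,1)=+0→OX/XO/.X/..; (3,0)=+0→OX/XO/../X.; (3,1)=+0→OX/XO/../.X
ply 3, O at OX/XO/X./.. | (2,1)=-1→OX/XO/XO/..; (3,0)=+0→OX/XO/X./O.*; (3,1)=-1→OX/XO/X./.O
ply 4, X at OX/XO/X./O. | (2,1)=+0→OX/XO/XX/O.*; (3,1)=+0→OX/XO/X./OX
ply 5, O at OX/XO/XX/O. | (3,1)=+0→OX/XO/XX/OO*
ply 6: OX/XO/XX/OO is terminal +0 (X); from OX/X./../.. depth 5

O winning at [OX/X./../..]: False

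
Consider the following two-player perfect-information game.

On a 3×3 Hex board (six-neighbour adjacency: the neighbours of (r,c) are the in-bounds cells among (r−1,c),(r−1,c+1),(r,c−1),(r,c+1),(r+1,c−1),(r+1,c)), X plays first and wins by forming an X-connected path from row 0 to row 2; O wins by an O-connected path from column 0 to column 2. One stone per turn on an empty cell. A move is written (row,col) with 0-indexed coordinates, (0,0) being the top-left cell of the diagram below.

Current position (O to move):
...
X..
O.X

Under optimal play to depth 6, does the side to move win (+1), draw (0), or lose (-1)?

ply 1, O at .../X../O.X | (0,0)=-1→O../X../O.X; (0,1)=-1→.O./X../O.X; (0,2)=-1→..O/X../O.X; (1,1)=+1→.../XO./O.X*; (1,2)=+1→.../X.O/O.X; (2,1)=-1→.../X../OOX
ply 2, X at .../XO./O.X | (0,0)=-1→X../XO./O.X*; (0,1)=-1→.X./XO./O.X; (0,2)=-1→..X/XO./O.X; (1,2)=-1→.../XOX/O.X; (2,1)=-1→.../XO./OXX
ply 3, O at X../XO./O.X | (0,1)=+1→XO./XO./O.X*; (0,2)=+1→X.O/XO./O.X; (1,2)=+1→X../XOO/O.X; (2,1)=+1→X../XO./OOX
ply 4, X at XO./XO./O.X | (0,2)=-1→XOX/XO./O.X*; (1,2)=-1→XO./XOX/O.X; (2,1)=-1→XO./XO./OXX
ply 5, O at XOX/XO./O.X | (1,2)=+1→XOX/XOO/O.X*; (2,1)=-1→XOX/XO./OOX
ply 6: XOX/XOO/O.X is terminal -1 (X); from .../X../O.X depth 6

value(.../X../O.X, O) = +1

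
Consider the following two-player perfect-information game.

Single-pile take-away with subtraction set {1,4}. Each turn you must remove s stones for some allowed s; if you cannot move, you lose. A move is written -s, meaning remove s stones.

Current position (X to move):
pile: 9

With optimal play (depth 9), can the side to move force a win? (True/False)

X winning at [9]: True

ply 1, X at 9 | -1=-1→8; -4=+1→5*
ply 2, O at 5 | -1=-1→4*; -4=-1→1
ply 3, X at 4 | -1=-1→3; -4=+1→0*
ply 4: 0 is terminal -1 (O); from 9 depth 9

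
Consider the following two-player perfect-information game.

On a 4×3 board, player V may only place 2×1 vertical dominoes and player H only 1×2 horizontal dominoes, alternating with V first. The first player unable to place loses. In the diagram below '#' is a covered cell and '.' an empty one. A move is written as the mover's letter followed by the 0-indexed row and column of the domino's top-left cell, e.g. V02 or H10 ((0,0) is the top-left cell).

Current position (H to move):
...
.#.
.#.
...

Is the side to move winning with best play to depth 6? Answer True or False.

p1 H@[.../.#./.#./...]: H00[##./.#./.#./...]-1* H01[.##/.#./.#./...]-1 H30[.../.#./.#./##.]-1 H31[.../.#./.#./.##]-1
p2 V@[##./.#./.#./...]: V02[###/.##/.#./...]+1* V10[##./##./##./...]+1 V12[##./.##/.##/...]+1 V20[##./.#./##./#..]+1 V22[##./.#./.##/..#]+1
p3 H@[###/.##/.#./...]: H30[###/.##/.#./##.]-1* H31[###/.##/.#./.##]-1
p4 V@[###/.##/.#./##.]: V10[###/###/##./##.]+1* V22[###/.##/.##/###]+1
p5 H@[###/###/##./##.] terminal -1; root [.../.#./.#./...] d6

H winning at [.../.#./.#./...]: False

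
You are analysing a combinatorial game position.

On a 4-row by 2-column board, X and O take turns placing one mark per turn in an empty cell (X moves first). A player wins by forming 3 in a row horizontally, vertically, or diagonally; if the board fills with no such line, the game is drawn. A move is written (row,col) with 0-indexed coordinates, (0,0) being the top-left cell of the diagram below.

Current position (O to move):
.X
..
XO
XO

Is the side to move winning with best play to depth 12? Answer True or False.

O winning at [.X/../XO/XO]: True

[.X/../XO/XO] O move#1: (0,0):-1/OX/../XO/XO, (1,0):+0/.X/O./XO/XO, (1,1):+1/.X/.O/XO/XO*
[.X/.O/XO/XO] end (terminal -1, X#2); searched .X/../XO/XO to 12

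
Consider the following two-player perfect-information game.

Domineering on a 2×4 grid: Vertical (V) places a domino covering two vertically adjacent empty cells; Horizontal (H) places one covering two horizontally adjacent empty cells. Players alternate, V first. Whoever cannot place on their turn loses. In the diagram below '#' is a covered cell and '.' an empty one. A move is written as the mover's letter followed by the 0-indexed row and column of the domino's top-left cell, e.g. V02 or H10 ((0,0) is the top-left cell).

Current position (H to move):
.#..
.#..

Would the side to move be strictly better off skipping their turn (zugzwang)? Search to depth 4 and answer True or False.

zugzwang(.#../.#.., H) = False

ply 1, H at .#../.#.. | H02=+1→.###/.#..*; H12=+1→.#../.###
ply 2, V at .###/.#.. | V00=-1→####/##..*
ply 3, H at ####/##.. | H12=+1→####/####*
ply 4: ####/#### is terminal -1 (V); from .#../.#.. depth 4
suppose H passes — search the same position with V to move:
pass> ply 1, V at .#../.#.. | V00=-1→##../##..; V02=+1→.##./.##.*; V03=+1→.#.#/.#.#
pass> ply 2: .##./.##. is terminal -1 (H); from .#../.#.. depth 4
for H: play +1, pass -1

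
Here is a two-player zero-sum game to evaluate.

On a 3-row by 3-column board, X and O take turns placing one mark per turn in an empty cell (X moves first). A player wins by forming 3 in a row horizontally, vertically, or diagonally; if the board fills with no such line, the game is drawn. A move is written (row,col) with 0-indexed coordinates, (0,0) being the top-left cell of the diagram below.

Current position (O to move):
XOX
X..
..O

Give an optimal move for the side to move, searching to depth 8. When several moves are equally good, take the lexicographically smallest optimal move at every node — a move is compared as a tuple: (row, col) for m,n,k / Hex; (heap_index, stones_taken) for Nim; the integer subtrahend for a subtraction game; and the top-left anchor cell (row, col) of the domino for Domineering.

O's best at [XOX/X../..O]: (2,0)

p1 O@[XOX/X../..O]: (1,1)[XOX/XO./..O]-1 (1,2)[XOX/X.O/..O]-1 (2,0)[XOX/X../O.O]+0* (2,1)[XOX/X../.OO]-1
p2 X@[XOX/X../O.O]: (1,1)[XOX/XX./O.O]-1 (1,2)[XOX/X.X/O.O]-1 (2,1)[XOX/X../OXO]+0*
p3 O@[XOX/X../OXO]: (1,1)[XOX/XO./OXO]+0* (1,2)[XOX/X.O/OXO]+0
p4 X@[XOX/XO./OXO]: (1,2)[XOX/XOX/OXO]+0*
p5 O@[XOX/XOX/OXO] terminal +0; root [XOX/X../..O] d8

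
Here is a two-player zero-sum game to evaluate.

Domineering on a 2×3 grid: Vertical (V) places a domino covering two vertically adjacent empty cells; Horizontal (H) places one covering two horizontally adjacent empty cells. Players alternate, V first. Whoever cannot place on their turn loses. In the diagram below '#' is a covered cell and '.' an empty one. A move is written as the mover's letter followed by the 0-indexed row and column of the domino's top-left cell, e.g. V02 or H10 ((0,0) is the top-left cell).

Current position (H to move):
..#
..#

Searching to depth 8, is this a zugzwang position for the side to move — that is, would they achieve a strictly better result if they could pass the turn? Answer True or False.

zugzwang(..#/..#, H) = False

p1 H@[..#/..#]: H00[###/..#]+1* H10[..#/###]+1
p2 V@[###/..#] terminal -1; root [..#/..#] d8
suppose H passes — search the same position with V to move:
pass> p1 V@[..#/..#]: V00[#.#/#.#]+1* V01[.##/.##]+1
pass> p2 H@[#.#/#.#] terminal -1; root [..#/..#] d8
for H: play +1, pass -1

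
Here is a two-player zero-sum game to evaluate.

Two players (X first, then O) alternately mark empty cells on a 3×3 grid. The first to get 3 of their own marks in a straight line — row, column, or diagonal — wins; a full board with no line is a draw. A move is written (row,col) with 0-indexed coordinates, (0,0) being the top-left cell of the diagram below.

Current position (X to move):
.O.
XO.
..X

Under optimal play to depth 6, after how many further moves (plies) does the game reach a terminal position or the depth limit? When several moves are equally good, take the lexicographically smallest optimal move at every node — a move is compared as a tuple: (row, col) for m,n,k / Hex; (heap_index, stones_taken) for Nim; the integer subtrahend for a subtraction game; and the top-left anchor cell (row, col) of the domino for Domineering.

[.O./XO./..X] X move#1: (0,0):-1/XO./XO./..X, (0,2):-1/.OX/XO./..X, (1,2):-1/.O./XOX/..X, (2,0):-1/.O./XO./X.X, (2,1):+0/.O./XO./.XX*
[.O./XO./.XX] O move#2: (0,0):-1/OO./XO./.XX, (0,2):-1/.OO/XO./.XX, (1,2):-1/.O./XOO/.XX, (2,0):+0/.O./XO./OXX*
[.O./XO./OXX] X move#3: (0,0):-1/XO./XO./OXX, (0,2):+0/.OX/XO./OXX*, (1,2):-1/.O./XOX/OXX
[.OX/XO./OXX] O move#4: (0,0):-1/OOX/XO./OXX, (1,2):+0/.OX/XOO/OXX*
[.OX/XOO/OXX] X move#5: (0,0):+0/XOX/XOO/OXX*
[XOX/XOO/OXX] end (terminal +0, O#6); searched .O./XO./..X to 6

PV length from [.O./XO./..X]: 5 plies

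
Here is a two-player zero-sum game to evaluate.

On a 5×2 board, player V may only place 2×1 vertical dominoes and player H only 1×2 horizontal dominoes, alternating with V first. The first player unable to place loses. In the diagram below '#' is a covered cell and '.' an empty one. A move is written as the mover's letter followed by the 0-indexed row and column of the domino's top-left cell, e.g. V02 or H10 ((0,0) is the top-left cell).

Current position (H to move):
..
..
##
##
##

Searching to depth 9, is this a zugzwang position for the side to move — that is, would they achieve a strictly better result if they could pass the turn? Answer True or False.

ply 1, H at ../../##/##/## | H00=+1→##/../##/##/##*; H10=+1→../##/##/##/##
ply 2: ##/../##/##/## is terminal -1 (V); from ../../##/##/## depth 9
suppose H passes — search the same position with V to move:
pass> ply 1, V at ../../##/##/## | V00=+1→#./#./##/##/##*; V01=+1→.#/.#/##/##/##
pass> ply 2: #./#./##/##/## is terminal -1 (H); from ../../##/##/## depth 9
for H: play +1, pass -1

zugzwang(../../##/##/##, H) = False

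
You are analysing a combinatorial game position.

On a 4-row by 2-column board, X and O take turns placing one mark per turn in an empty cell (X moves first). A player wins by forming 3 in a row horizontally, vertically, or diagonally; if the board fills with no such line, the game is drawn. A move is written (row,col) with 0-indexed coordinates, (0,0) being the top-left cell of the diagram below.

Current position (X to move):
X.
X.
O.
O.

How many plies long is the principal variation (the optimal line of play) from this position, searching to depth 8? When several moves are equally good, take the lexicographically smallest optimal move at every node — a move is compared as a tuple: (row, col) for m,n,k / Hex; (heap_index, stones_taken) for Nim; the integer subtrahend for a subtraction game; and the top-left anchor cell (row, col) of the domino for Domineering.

PV length from [X./X./O./O.]: 4 plies

ply 1, X at X./X./O./O. | (0,1)=+0→XX/X./O./O.*; (1,1)=+0→X./XX/O./O.; (2,1)=+0→X./X./OX/O.; (3,1)=+0→X./X./O./OX
ply 2, O at XX/X./O./O. | (1,1)=+0→XX/XO/O./O.*; (2,1)=+0→XX/X./OO/O.; (3,1)=+0→XX/X./O./OO
ply 3, X at XX/XO/O./O. | (2,1)=+0→XX/XO/OX/O.*; (3,1)=+0→XX/XO/O./OX
ply 4, O at XX/XO/OX/O. | (3,1)=+0→XX/XO/OX/OO*
ply 5: XX/XO/OX/OO is terminal +0 (X); from X./X./O./O. depth 8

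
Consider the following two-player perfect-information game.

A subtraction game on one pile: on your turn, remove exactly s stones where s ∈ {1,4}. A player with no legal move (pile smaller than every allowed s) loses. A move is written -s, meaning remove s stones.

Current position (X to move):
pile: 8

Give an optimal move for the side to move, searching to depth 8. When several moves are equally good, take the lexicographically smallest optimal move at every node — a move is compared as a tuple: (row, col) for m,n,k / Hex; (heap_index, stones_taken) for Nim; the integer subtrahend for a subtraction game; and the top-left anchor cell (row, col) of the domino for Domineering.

ply 1, X at 8 | -1=+1→7*; -4=-1→4
ply 2, O at 7 | -1=-1→6*; -4=-1→3
ply 3, X at 6 | -1=+1→5*; -4=+1→2
ply 4, O at 5 | -1=-1→4*; -4=-1→1
ply 5, X at 4 | -1=-1→3; -4=+1→0*
ply 6: 0 is terminal -1 (O); from 8 depth 8

X's best at [8]: -1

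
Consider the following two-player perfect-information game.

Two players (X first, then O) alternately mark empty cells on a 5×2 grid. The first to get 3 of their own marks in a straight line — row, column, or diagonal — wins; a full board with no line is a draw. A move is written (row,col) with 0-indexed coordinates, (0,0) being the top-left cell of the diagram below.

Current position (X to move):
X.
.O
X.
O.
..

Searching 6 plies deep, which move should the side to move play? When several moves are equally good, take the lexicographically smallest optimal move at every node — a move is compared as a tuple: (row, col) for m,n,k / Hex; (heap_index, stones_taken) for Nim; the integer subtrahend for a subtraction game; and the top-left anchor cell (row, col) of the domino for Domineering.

X's best at [X./.O/X./O./..]: (1,0)

[X./.O/X./O./..] X move#1: (0,1):+0/XX/.O/X./O./.., (1,0):+1/X./XO/X./O./..*, (2,1):+0/X./.O/XX/O./.., (3,1):+0/X./.O/X./OX/.., (4,0):+0/X./.O/X./O./X., (4,1):+0/X./.O/X./O./.X
[X./XO/X./O./..] end (terminal -1, O#2); searched X./.O/X./O./.. to 6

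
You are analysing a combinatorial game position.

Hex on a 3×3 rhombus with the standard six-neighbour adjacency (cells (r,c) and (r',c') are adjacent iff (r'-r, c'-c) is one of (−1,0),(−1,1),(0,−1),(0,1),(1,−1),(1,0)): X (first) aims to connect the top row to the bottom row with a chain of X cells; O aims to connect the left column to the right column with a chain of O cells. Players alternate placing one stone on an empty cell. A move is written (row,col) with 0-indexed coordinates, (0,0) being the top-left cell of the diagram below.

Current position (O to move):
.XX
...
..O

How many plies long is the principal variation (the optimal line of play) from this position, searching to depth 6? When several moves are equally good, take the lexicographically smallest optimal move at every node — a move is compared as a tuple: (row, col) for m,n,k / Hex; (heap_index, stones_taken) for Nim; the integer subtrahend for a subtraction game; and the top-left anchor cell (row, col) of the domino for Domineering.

p1 O@[.XX/.../..O]: (0,0)[OXX/.../..O]-1 (1,0)[.XX/O../..O]-1 (1,1)[.XX/.O./..O]+1* (1,2)[.XX/..O/..O]-1 (2,0)[.XX/.../O.O]-1 (2,1)[.XX/.../.OO]-1
p2 X@[.XX/.O./..O]: (0,0)[XXX/.O./..O]-1* (1,0)[.XX/XO./..O]-1 (1,2)[.XX/.OX/..O]-1 (2,0)[.XX/.O./X.O]-1 (2,1)[.XX/.O./.XO]-1
p3 O@[XXX/.O./..O]: (1,0)[XXX/OO./..O]+1* (1,2)[XXX/.OO/..O]+1 (2,0)[XXX/.O./O.O]+1 (2,1)[XXX/.O./.OO]+1
p4 X@[XXX/OO./..O]: (1,2)[XXX/OOX/..O]-1* (2,0)[XXX/OO./X.O]-1 (2,1)[XXX/OO./.XO]-1
p5 O@[XXX/OOX/..O]: (2,0)[XXX/OOX/O.O]-1 (2,1)[XXX/OOX/.OO]+1*
p6 X@[XXX/OOX/.OO] terminal -1; root [.XX/.../..O] d6

PV length from [.XX/.../..O]: 5 plies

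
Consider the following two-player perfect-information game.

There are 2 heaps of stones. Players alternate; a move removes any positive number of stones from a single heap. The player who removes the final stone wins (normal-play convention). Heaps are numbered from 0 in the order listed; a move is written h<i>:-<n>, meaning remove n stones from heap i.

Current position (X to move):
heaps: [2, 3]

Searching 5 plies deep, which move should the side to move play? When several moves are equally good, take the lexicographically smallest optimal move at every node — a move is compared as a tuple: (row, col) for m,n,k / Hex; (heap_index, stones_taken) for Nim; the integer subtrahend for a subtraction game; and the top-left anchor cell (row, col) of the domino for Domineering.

p1 X@[(2,3)]: h0:-1[(1,3)]-1 h0:-2[(0,3)]-1 h1:-1[(2,2)]+1* h1:-2[(2,1)]-1 h1:-3[(2,0)]-1
p2 O@[(2,2)]: h0:-1[(1,2)]-1* h0:-2[(0,2)]-1 h1:-1[(2,1)]-1 h1:-2[(2,0)]-1
p3 X@[(1,2)]: h0:-1[(0,2)]-1 h1:-1[(1,1)]+1* h1:-2[(1,0)]-1
p4 O@[(1,1)]: h0:-1[(0,1)]-1* h1:-1[(1,0)]-1
p5 X@[(0,1)]: h1:-1[(0,0)]+1*
p6 O@[(0,0)] terminal -1; root [(2,3)] d5

X's best at [(2,3)]: h1:-1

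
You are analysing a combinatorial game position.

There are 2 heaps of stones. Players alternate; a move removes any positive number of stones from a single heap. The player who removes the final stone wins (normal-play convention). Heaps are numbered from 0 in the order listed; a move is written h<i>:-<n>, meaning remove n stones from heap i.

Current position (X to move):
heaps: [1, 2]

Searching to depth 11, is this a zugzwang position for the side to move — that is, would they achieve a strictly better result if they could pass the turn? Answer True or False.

zugzwang((1,2), X) = False

p1 X@[(1,2)]: h0:-1[(0,2)]-1 h1:-1[(1,1)]+1* h1:-2[(1,0)]-1
p2 O@[(1,1)]: h0:-1[(0,1)]-1* h1:-1[(1,0)]-1
p3 X@[(0,1)]: h1:-1[(0,0)]+1*
p4 O@[(0,0)] terminal -1; root [(1,2)] d11
pass branch (O moves first from the same position):
  | p1 O@[(1,2)]: h0:-1[(0,2)]-1 h1:-1[(1,1)]+1* h1:-2[(1,0)]-1
  | p2 X@[(1,1)]: h0:-1[(0,1)]-1* h1:-1[(1,0)]-1
  | p3 O@[(0,1)]: h1:-1[(0,0)]+1*
  | p4 X@[(0,0)] terminal -1; root [(1,2)] d11
X moving scores +1; X passing scores -1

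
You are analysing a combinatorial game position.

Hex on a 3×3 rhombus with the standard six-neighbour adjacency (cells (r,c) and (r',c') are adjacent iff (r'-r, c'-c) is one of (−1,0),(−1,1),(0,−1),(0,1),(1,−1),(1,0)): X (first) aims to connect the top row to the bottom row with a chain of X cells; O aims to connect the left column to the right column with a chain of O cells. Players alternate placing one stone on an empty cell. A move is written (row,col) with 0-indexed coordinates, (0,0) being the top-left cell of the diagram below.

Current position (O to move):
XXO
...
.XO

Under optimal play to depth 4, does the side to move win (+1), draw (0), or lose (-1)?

value(XXO/.../.XO, O) = +1

[XXO/.../.XO] O move#1: (1,0):-1/XXO/O../.XO, (1,1):+1/XXO/.O./.XO*, (1,2):-1/XXO/..O/.XO, (2,0):-1/XXO/.../OXO
[XXO/.O./.XO] X move#2: (1,0):-1/XXO/XO./.XO*, (1,2):-1/XXO/.OX/.XO, (2,0):-1/XXO/.O./XXO
[XXO/XO./.XO] O move#3: (1,2):-1/XXO/XOO/.XO, (2,0):+1/XXO/XO./OXO*
[XXO/XO./OXO] end (terminal -1, X#4); searched XXO/.../.XO to 4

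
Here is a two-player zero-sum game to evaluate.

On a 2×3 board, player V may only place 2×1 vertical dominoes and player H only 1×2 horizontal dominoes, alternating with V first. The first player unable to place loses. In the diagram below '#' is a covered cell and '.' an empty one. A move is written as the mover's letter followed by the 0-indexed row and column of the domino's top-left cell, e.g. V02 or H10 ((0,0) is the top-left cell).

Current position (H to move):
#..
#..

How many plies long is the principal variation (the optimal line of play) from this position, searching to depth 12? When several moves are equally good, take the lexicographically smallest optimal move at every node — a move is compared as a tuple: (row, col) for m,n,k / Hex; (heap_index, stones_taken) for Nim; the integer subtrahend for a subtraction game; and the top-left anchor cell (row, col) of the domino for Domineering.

ply 1, H at #../#.. | H01=+1→###/#..*; H11=+1→#../###
ply 2: ###/#.. is terminal -1 (V); from #../#.. depth 12

PV length from [#../#..]: 1 ply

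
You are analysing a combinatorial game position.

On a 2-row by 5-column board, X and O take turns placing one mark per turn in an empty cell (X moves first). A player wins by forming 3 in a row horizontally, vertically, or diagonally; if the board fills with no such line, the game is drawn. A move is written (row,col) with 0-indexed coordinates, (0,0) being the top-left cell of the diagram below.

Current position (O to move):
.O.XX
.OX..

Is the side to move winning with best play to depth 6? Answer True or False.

O winning at [.O.XX/.OX..]: False

p1 O@[.O.XX/.OX..]: (0,0)[OO.XX/.OX..]-1 (0,2)[.OOXX/.OX..]+0* (1,0)[.O.XX/OOX..]-1 (1,3)[.O.XX/.OXO.]-1 (1,4)[.O.XX/.OX.O]-1
p2 X@[.OOXX/.OX..]: (0,0)[XOOXX/.OX..]+0* (1,0)[.OOXX/XOX..]-1 (1,3)[.OOXX/.OXX.]-1 (1,4)[.OOXX/.OX.X]-1
p3 O@[XOOXX/.OX..]: (1,0)[XOOXX/OOX..]+0* (1,3)[XOOXX/.OXO.]+0 (1,4)[XOOXX/.OX.O]+0
p4 X@[XOOXX/OOX..]: (1,3)[XOOXX/OOXX.]+0* (1,4)[XOOXX/OOX.X]+0
p5 O@[XOOXX/OOXX.]: (1,4)[XOOXX/OOXXO]+0*
p6 X@[XOOXX/OOXXO] terminal +0; root [.O.XX/.OX..] d6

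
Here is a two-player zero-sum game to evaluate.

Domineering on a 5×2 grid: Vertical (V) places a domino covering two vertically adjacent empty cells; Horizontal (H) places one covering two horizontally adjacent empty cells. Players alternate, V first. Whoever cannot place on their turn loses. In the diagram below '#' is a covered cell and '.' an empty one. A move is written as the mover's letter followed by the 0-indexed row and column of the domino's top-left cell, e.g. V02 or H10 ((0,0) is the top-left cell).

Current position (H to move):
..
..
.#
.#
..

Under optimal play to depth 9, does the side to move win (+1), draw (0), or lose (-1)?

[../../.#/.#/..] H move#1: H00:+1/##/../.#/.#/..*, H10:+1/../##/.#/.#/.., H40:-1/../../.#/.#/##
[##/../.#/.#/..] V move#2: V10:-1/##/#./##/.#/..*, V20:-1/##/../##/##/.., V30:-1/##/../.#/##/#.
[##/#./##/.#/..] H move#3: H40:+1/##/#./##/.#/##*
[##/#./##/.#/##] end (terminal -1, V#4); searched ../../.#/.#/.. to 9

value(../../.#/.#/.., H) = +1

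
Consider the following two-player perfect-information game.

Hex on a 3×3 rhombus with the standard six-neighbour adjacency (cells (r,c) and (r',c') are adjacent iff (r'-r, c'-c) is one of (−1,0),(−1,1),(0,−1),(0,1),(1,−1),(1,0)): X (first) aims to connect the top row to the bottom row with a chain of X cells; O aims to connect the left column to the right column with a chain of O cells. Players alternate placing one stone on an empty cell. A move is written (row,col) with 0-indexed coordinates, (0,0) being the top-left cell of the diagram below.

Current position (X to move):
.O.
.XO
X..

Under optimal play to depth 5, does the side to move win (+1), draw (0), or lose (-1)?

value(.O./.XO/X.., X) = +1

ply 1, X at .O./.XO/X.. | (0,0)=+1→XO./.XO/X..*; (0,2)=+1→.OX/.XO/X..; (1,0)=+1→.O./XXO/X..; (2,1)=-1→.O./.XO/XX.; (2,2)=-1→.O./.XO/X.X
ply 2, O at XO./.XO/X.. | (0,2)=-1→XOO/.XO/X..*; (1,0)=-1→XO./OXO/X..; (2,1)=-1→XO./.XO/XO.; (2,2)=-1→XO./.XO/X.O
ply 3, X at XOO/.XO/X.. | (1,0)=+1→XOO/XXO/X..*; (2,1)=-1→XOO/.XO/XX.; (2,2)=-1→XOO/.XO/X.X
ply 4: XOO/XXO/X.. is terminal -1 (O); from .O./.XO/X.. depth 5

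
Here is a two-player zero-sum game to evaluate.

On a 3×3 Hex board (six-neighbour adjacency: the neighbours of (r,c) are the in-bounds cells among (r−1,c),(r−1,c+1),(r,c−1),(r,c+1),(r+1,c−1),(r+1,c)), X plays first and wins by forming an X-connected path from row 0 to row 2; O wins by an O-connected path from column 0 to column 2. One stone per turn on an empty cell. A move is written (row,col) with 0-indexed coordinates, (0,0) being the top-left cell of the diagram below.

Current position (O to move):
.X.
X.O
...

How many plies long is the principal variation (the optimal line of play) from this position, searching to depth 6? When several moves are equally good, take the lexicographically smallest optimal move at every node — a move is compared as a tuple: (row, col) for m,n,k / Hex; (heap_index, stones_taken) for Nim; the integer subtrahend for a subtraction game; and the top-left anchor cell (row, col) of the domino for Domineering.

PV length from [.X./X.O/...]: 5 plies

p1 O@[.X./X.O/...]: (0,0)[OX./X.O/...]-1 (0,2)[.XO/X.O/...]-1 (1,1)[.X./XOO/...]-1 (2,0)[.X./X.O/O..]+1* (2,1)[.X./X.O/.O.]-1 (2,2)[.X./X.O/..O]-1
p2 X@[.X./X.O/O..]: (0,0)[XX./X.O/O..]-1* (0,2)[.XX/X.O/O..]-1 (1,1)[.X./XXO/O..]-1 (2,1)[.X./X.O/OX.]-1 (2,2)[.X./X.O/O.X]-1
p3 O@[XX./X.O/O..]: (0,2)[XXO/X.O/O..]+1* (1,1)[XX./XOO/O..]+1 (2,1)[XX./X.O/OO.]+1 (2,2)[XX./X.O/O.O]+1
p4 X@[XXO/X.O/O..]: (1,1)[XXO/XXO/O..]-1* (2,1)[XXO/X.O/OX.]-1 (2,2)[XXO/X.O/O.X]-1
p5 O@[XXO/XXO/O..]: (2,1)[XXO/XXO/OO.]+1* (2,2)[XXO/XXO/O.O]-1
p6 X@[XXO/XXO/OO.] terminal -1; root [.X./X.O/...] d6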